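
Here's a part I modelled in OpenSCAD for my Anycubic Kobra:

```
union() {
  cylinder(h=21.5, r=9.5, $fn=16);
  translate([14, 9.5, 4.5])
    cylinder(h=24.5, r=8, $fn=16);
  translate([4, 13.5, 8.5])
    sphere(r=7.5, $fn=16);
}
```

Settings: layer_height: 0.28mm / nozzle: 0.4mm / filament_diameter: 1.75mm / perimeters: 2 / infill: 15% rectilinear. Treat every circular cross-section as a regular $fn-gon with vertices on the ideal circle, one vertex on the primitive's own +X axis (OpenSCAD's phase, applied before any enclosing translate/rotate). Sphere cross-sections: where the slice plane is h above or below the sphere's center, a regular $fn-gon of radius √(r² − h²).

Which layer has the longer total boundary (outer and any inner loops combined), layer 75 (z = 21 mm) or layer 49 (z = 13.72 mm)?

layer 49 (z = 13.72 mm)

Layer 75 (z = 21): the cylinder: section is a regular 16-gon, circumradius r=9.5 (perimeter = 2·16·9.500·sin(180°/16) = 59.31 mm); the cylinder at (14, 9.5): section is a regular 16-gon, circumradius r=8 (perimeter = 2·16·8.000·sin(180°/16) = 49.94 mm); the sphere at (4, 13.5) is absent (|z−center|=12.500 > r=7.5); Merging all regions: the regions partially overlap (shared area 0.89 mm²), so the edge portions inside another operand are dropped and the merged outline is re-measured after clipping — boundary = 101.14 mm. So its perimeter = 101.14 mm. Layer 49 (z = 13.72): the r=9.5 cylinder contributes a regular 16-gon of circumradius 9.5 (perimeter = 2·16·9.500·sin(180°/16) = 59.31 mm); the cylinder at (14, 9.5): section is a regular 16-gon, circumradius r=8 (perimeter = 2·16·8.000·sin(180°/16) = 49.94 mm); the r=7.5 sphere at (4, 13.5) contributes a regular 16-gon of circumradius √(7.5²−5.22²) = 5.385 (perimeter = 2·16·5.385·sin(180°/16) = 33.62 mm); Merging all regions: the regions partially overlap (shared area 15.00 mm²), so the edge portions inside another operand are dropped and the merged outline is re-measured after clipping — boundary (outer + 1 inner loop) = 110.44 mm. So its perimeter = 110.44 mm. Layer 49 is larger (110.44 vs 101.14 mm).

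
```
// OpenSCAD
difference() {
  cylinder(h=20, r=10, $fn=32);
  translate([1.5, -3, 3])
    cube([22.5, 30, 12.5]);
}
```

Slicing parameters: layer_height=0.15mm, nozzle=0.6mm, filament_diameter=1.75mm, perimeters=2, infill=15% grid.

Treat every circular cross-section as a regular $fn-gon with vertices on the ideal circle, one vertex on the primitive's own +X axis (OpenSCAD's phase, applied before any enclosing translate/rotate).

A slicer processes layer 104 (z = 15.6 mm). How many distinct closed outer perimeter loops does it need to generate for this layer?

1

At z = 15.6 mm: the r=10 cylinder contributes a regular 32-gon of circumradius 10; the cube at (1.5, -3) does not reach this height (z outside [3, 15.5]); After the difference (first − rest): none of the subtracted shapes is present at this height, so the r=10 cylinder is unchanged — 1 connected region. The result has 1 disconnected region.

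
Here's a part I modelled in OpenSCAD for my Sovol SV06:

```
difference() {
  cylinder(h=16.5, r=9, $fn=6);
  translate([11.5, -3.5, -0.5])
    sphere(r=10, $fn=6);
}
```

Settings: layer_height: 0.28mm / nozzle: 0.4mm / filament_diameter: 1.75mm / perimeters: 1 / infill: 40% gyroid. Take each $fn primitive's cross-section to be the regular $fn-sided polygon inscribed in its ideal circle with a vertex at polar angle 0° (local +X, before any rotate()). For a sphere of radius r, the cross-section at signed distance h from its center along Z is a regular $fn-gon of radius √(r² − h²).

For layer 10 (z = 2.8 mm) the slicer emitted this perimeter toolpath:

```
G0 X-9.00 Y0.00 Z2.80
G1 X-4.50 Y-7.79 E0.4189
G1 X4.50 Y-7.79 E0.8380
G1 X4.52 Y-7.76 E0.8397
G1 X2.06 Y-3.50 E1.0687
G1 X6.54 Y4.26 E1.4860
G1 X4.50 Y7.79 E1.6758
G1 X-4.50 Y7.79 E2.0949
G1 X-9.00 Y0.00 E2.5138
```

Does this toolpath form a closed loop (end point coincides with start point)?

Start point (G0): (-9.00, 0.00). End point (last G1): the path returns to the start — closed.

yes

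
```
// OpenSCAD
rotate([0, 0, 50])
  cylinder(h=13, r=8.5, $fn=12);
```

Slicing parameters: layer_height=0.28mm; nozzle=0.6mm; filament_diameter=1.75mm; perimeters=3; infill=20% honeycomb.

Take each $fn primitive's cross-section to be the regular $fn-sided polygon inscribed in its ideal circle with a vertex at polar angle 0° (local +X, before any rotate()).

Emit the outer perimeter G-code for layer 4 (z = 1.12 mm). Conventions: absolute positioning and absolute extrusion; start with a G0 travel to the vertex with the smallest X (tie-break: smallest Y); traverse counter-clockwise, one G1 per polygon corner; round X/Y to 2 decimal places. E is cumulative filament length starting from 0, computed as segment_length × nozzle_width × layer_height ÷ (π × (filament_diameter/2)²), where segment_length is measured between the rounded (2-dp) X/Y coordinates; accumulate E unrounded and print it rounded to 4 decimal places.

At z = 1.12 mm: the r=8.5 cylinder gives a regular 12-gon of circumradius 8.5 (constant along its height); (whole slice rotated 50° about Z — lengths, areas and connectivity unchanged). The outline is a single polygon with 12 vertices. Extrusion per mm of travel: 0.6 × 0.28 / (π × 0.875²) = 0.069846. Accumulating E over each segment gives final E = 3.6878.

G0 X-8.37 Y1.48 Z1.12
G1 X-7.99 Y-2.91 E0.3078
G1 X-5.46 Y-6.51 E0.6151
G1 X-1.48 Y-8.37 E0.9219
G1 X2.91 Y-7.99 E1.2297
G1 X6.51 Y-5.46 E1.5371
G1 X8.37 Y-1.48 E1.8439
G1 X7.99 Y2.91 E2.1517
G1 X5.46 Y6.51 E2.4590
G1 X1.48 Y8.37 E2.7658
G1 X-2.91 Y7.99 E3.0736
G1 X-6.51 Y5.46 E3.3810
G1 X-8.37 Y1.48 E3.6878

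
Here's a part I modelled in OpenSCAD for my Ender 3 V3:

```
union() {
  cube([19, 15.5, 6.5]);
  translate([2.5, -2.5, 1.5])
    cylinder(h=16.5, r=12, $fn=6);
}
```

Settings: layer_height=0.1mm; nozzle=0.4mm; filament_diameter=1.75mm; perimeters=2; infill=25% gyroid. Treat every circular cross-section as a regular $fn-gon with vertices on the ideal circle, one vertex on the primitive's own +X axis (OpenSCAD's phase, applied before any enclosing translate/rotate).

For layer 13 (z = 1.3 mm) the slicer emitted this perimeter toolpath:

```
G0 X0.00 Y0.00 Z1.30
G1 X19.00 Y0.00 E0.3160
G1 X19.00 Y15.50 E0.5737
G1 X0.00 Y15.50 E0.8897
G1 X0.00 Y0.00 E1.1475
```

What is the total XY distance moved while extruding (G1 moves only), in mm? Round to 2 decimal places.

69.00 mm

Sum the Euclidean lengths of each G1 segment: total = 69.00 mm.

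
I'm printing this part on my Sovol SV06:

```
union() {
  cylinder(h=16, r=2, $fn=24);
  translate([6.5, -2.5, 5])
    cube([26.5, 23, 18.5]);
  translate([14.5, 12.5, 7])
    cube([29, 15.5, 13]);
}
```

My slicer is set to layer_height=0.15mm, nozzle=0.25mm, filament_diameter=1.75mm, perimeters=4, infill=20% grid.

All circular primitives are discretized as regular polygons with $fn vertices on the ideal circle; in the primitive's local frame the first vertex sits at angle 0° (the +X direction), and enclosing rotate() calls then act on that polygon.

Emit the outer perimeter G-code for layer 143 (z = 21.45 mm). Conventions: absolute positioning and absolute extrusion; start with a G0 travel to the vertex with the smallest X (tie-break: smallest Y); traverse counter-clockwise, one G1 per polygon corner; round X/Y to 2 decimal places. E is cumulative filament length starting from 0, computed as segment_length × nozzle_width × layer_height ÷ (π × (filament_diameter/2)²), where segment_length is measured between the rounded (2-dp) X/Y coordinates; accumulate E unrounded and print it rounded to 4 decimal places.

At z = 21.45 mm: the cylinder is not intersected at this z (z outside [0, 16]); the cube at (6.5, -2.5) is present — its section is the full 26.5×23 rectangle; the cube at (14.5, 12.5) is absent (z outside [7, 20]); Taking the union: only the 26.5×23 cube at (6.5, -2.5) is present, so the union is just that shape — 1 connected region. The outline is a single polygon with 4 vertices. Extrusion per mm of travel: 0.25 × 0.15 / (π × 0.875²) = 0.015591. Accumulating E over each segment gives final E = 1.5435.

G0 X6.50 Y-2.50 Z21.45
G1 X33.00 Y-2.50 E0.4132
G1 X33.00 Y20.50 E0.7717
G1 X6.50 Y20.50 E1.1849
G1 X6.50 Y-2.50 E1.5435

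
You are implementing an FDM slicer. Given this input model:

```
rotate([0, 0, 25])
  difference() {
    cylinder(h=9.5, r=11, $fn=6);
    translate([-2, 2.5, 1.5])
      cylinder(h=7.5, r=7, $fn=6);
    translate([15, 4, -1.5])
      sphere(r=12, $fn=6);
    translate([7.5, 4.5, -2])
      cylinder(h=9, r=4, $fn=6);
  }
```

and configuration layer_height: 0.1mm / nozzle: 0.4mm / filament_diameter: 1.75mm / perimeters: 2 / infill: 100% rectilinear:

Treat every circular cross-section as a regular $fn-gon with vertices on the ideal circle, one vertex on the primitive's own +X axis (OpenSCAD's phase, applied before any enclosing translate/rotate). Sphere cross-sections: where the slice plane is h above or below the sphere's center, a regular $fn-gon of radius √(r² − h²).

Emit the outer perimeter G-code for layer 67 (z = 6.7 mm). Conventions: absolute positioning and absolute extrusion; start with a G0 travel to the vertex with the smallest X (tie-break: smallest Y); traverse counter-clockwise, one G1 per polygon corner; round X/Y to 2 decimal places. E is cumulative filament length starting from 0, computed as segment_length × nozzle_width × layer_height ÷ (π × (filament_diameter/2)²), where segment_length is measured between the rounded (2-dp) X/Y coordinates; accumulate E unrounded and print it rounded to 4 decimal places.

G0 X-9.97 Y-4.65 Z6.70
G1 X-0.96 Y-10.96 E0.1829
G1 X9.01 Y-6.31 E0.3659
G1 X9.76 Y2.21 E0.5081
G1 X6.77 Y4.30 E0.5688
G1 X4.55 Y3.26 E0.6095
G1 X3.44 Y4.03 E0.6320
G1 X2.86 Y-2.59 E0.7425
G1 X-3.48 Y-5.55 E0.8589
G1 X-9.21 Y-1.54 E0.9752
G1 X-8.60 Y5.44 E1.0917
G1 X-2.26 Y8.39 E1.2080
G1 X1.30 Y5.90 E1.2803
G1 X1.62 Y9.54 E1.3410
G1 X2.44 Y9.92 E1.3560
G1 X0.96 Y10.96 E1.3861
G1 X-9.01 Y6.31 E1.5691
G1 X-9.97 Y-4.65 E1.7520

At z = 6.7 mm: the r=11 cylinder gives a regular 6-gon of circumradius 11 (constant along its height); the cylinder at (-2, 2.5): section is a regular 6-gon, circumradius r=7; the r=12 sphere at (15, 4) contributes a regular 6-gon of circumradius √(12²−8.2²) = 8.761; the cylinder at (7.5, 4.5): section is a regular 6-gon, circumradius r=4; After the difference (first − rest): starting from the r=11 cylinder, the r=7 cylinder at (-2, 2.5) lies wholly inside it (removes its full 127.31 mm² and its 42.00 mm outline becomes a hole wall); the r=12 sphere at (15, 4) partially overlaps it — only the 15.01 mm² overlap (of its 199.43 mm²) is removed, clipping the outline; the r=4 cylinder at (7.5, 4.5) partially overlaps it — only the 16.37 mm² overlap (of its 41.57 mm²) is removed, clipping the outline — 1 connected region; (whole slice rotated 25° about Z — lengths, areas and connectivity unchanged). The outline is a single polygon with 17 vertices. Extrusion per mm of travel: 0.4 × 0.1 / (π × 0.875²) = 0.016630. Accumulating E over each segment gives final E = 1.7520.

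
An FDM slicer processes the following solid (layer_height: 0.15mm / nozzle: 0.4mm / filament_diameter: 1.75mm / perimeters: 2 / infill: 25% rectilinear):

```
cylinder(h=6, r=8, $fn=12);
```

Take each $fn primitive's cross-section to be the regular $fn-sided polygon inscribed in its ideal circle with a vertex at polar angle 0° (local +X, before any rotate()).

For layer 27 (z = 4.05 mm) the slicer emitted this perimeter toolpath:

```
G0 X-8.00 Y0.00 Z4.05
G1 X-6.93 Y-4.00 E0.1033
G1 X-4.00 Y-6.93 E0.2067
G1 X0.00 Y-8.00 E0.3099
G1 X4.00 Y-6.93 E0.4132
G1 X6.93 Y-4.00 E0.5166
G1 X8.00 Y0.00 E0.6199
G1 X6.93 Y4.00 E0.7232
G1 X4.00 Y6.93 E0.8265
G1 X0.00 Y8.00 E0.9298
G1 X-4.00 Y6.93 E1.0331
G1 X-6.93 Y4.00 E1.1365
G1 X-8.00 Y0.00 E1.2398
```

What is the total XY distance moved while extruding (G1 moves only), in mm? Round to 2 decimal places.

Sum the Euclidean lengths of each G1 segment: total = 49.70 mm.

49.70 mm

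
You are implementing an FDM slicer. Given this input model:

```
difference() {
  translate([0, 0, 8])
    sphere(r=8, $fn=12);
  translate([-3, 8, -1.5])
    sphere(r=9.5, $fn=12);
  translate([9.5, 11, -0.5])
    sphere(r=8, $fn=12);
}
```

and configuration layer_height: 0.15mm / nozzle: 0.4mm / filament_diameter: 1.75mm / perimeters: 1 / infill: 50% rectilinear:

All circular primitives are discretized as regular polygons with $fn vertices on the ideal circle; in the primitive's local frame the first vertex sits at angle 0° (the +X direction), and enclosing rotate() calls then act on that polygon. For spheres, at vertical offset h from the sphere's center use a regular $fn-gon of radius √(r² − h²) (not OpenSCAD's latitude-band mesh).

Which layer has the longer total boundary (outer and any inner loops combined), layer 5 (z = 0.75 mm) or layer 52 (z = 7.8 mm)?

Layer 5 (z = 0.75): the sphere: section is a regular 12-gon, circumradius = √(r²−h²) = √(8²−7.25²) = 3.382 (perimeter = 2·12·3.382·sin(180°/12) = 21.01 mm); the r=9.5 sphere at (-3, 8) slices to a regular 12-gon of circumradius 9.230 (√(r²−h²) with h=2.25 from center) (perimeter = 2·12·9.230·sin(180°/12) = 57.33 mm); the sphere at (9.5, 11): section is a regular 12-gon, circumradius = √(r²−h²) = √(8²−1.25²) = 7.902 (perimeter = 2·12·7.902·sin(180°/12) = 49.08 mm); Taking the first minus the rest: starting from the r=8 sphere, the r=9.5 sphere at (-3, 8) partially overlaps it — only the 19.00 mm² overlap (of its 255.56 mm²) is removed, clipping the outline; the r=8 sphere at (9.5, 11) misses the remaining region (no effect) — boundary = 17.50 mm. So its perimeter = 17.50 mm. Layer 52 (z = 7.8): the r=8 sphere contributes a regular 12-gon of circumradius √(8²−0.2²) = 7.997 (perimeter = 2·12·7.997·sin(180°/12) = 49.68 mm); the r=9.5 sphere at (-3, 8) contributes a regular 12-gon of circumradius √(9.5²−9.3²) = 1.939 (perimeter = 2·12·1.939·sin(180°/12) = 12.04 mm); the sphere at (9.5, 11) does not reach this height (|z−center|=8.300 > r=8); Taking the first minus the rest: starting from the r=8 sphere, the r=9.5 sphere at (-3, 8) partially overlaps it — only the 2.72 mm² overlap (of its 11.28 mm²) is removed, clipping the outline — boundary = 50.46 mm. So its perimeter = 50.46 mm. Layer 52 is larger (50.46 vs 17.50 mm).

layer 52 (z = 7.8 mm)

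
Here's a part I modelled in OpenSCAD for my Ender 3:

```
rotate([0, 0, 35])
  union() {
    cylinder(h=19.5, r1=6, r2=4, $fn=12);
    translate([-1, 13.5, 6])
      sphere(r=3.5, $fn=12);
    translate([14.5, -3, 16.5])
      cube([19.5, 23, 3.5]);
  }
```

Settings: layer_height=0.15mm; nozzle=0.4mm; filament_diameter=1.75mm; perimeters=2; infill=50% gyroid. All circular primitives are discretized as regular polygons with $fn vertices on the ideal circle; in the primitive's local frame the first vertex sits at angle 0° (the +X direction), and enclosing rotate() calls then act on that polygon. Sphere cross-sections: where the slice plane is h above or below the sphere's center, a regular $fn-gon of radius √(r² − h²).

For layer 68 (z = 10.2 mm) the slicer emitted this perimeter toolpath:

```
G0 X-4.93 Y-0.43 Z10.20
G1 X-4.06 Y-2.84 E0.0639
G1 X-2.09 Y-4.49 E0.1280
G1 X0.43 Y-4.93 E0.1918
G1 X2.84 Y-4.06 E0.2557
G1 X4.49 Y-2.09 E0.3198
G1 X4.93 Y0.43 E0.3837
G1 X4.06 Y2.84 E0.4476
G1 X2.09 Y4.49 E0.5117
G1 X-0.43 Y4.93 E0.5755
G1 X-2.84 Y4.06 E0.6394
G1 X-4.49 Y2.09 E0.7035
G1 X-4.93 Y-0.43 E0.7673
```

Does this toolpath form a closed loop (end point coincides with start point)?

yes

Start point (G0): (-4.93, -0.43). End point (last G1): the path returns to the start — closed.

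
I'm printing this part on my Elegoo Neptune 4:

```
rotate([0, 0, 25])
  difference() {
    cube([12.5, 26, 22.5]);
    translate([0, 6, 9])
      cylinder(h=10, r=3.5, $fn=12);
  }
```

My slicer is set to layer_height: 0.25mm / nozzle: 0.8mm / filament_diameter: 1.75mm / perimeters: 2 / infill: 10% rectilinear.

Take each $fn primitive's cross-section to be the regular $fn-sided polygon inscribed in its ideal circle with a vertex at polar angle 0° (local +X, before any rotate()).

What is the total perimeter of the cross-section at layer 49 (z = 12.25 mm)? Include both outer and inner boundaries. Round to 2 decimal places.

At z = 12.25 mm: the cube (footprint 12.5×26) is included at this height (perimeter 77.00 mm); the r=3.5 cylinder at (0, 6) gives a regular 12-gon of circumradius 3.5 (constant along its height) (perimeter = 2·12·3.500·sin(180°/12) = 21.74 mm); Taking the first minus the rest: starting from the 12.5×26 cube, the r=3.5 cylinder at (0, 6) partially overlaps it — only the 18.38 mm² overlap (of its 36.75 mm²) is removed, clipping the outline — boundary = 80.87 mm; (rotated 25° about Z; rotation is an isometry so areas/perimeters/island counts are preserved). Overall, the cross-section is a single solid region. Total boundary length (outer) = 80.87 mm.

80.87 mm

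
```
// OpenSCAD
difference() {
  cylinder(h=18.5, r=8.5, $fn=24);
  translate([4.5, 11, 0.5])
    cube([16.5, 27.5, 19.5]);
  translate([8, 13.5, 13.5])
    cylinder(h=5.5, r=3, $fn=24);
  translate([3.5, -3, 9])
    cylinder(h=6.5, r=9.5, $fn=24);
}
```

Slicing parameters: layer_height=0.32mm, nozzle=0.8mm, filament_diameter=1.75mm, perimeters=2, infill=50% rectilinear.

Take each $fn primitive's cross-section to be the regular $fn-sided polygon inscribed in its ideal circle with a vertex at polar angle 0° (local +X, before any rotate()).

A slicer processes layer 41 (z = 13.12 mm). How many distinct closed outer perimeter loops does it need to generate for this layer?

At z = 13.12 mm: the cylinder: section is a regular 24-gon, circumradius r=8.5; the 16.5×27.5 cube at (4.5, 11) contributes its full rectangle; the cylinder at (8, 13.5) is absent (z outside [13.5, 19]); the r=9.5 cylinder at (3.5, -3) gives a regular 24-gon of circumradius 9.5 (constant along its height); After the difference (first − rest): starting from the r=8.5 cylinder, the 16.5×27.5 cube at (4.5, 11) misses the remaining region (no effect); the r=9.5 cylinder at (3.5, -3) partially overlaps it — only the 168.78 mm² overlap (of its 280.30 mm²) is removed, clipping the outline — 1 connected region. The result has 1 disconnected region.

1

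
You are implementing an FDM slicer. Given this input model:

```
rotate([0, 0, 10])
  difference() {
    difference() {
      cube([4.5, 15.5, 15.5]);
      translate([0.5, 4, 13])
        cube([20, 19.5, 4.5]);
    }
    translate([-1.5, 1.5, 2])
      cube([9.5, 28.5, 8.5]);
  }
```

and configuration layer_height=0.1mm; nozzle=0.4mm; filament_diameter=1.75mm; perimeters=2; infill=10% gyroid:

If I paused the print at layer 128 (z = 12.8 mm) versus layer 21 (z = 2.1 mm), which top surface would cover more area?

layer 128 (z = 12.8 mm)

Layer 128 (z = 12.8): the cube is present — its section is the full 4.5×15.5 rectangle (area 69.75 mm²); the cube at (0.5, 4) is absent (z outside [13, 17.5]); Taking the first minus the rest: none of the subtracted shapes is present at this height, so the 4.5×15.5 cube is unchanged — area = 69.75 mm²; the cube at (-1.5, 1.5) is absent (z outside [2, 10.5]); Subtracting the remaining from the first: none of the subtracted shapes is present at this height, so the result so far is unchanged — area = 69.75 mm²; (whole slice rotated 10° about Z — lengths, areas and connectivity unchanged). So its area = 69.75 mm². Layer 21 (z = 2.1): the 4.5×15.5 cube contributes its full rectangle (area 69.75 mm²); the cube at (0.5, 4) does not reach this height (z outside [13, 17.5]); After the difference (first − rest): none of the subtracted shapes is present at this height, so the 4.5×15.5 cube is unchanged — area = 69.75 mm²; the cube at (-1.5, 1.5) (footprint 9.5×28.5) is included at this height (area 270.75 mm²); Subtracting the remaining from the first: starting from that combined region (69.75 mm²), the 9.5×28.5 cube at (-1.5, 1.5) partially overlaps it — only the 63.00 mm² overlap (of its 270.75 mm²) is removed, clipping the outline — area = 6.75 mm²; (whole slice rotated 10° about Z — lengths, areas and connectivity unchanged). So its area = 6.75 mm². Layer 128 is larger (69.75 vs 6.75 mm²).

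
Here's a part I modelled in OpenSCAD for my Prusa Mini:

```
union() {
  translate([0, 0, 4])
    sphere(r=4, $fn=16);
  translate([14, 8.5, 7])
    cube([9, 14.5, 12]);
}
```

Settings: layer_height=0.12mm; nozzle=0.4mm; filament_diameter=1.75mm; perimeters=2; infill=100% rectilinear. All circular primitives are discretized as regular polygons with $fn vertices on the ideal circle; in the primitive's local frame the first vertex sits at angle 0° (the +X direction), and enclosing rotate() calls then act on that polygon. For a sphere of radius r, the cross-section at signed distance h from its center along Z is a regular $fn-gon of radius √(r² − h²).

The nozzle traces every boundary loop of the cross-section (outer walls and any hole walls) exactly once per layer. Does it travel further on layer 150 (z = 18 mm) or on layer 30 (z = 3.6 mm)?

layer 150 (z = 18 mm)

Layer 150 (z = 18): the sphere does not reach this height (|z−center|=14.000 > r=4); the cube at (14, 8.5) (footprint 9×14.5) is included at this height (perimeter 47.00 mm); Taking the union: only the 9×14.5 cube at (14, 8.5) is present, so the union is just that shape — boundary = 47.00 mm. So its perimeter = 47.00 mm. Layer 30 (z = 3.6): the sphere: section is a regular 16-gon, circumradius = √(r²−h²) = √(4²−0.4²) = 3.980 (perimeter = 2·16·3.980·sin(180°/16) = 24.85 mm); the cube at (14, 8.5) is absent (z outside [7, 19]); Merging all regions: only the r=4 sphere is present, so the union is just that shape — boundary = 24.85 mm. So its perimeter = 24.85 mm. Layer 150 is larger (47.00 vs 24.85 mm).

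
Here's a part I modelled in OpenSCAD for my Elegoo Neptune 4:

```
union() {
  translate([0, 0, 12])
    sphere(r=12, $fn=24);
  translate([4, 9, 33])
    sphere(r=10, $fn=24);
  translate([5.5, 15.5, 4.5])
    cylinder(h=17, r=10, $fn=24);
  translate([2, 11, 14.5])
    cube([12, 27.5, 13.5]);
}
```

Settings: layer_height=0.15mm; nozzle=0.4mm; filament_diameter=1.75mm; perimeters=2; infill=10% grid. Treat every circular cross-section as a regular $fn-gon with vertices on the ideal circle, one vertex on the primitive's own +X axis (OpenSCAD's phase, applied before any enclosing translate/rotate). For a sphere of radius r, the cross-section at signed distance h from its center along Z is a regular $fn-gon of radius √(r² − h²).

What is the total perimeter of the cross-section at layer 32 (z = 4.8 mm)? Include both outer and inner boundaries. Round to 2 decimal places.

100.72 mm

At z = 4.8 mm: the r=12 sphere slices to a regular 24-gon of circumradius 9.600 (√(r²−h²) with h=7.2 from center) (perimeter = 2·24·9.600·sin(180°/24) = 60.15 mm); the sphere at (4, 9) does not reach this height (|z−center|=28.200 > r=10); the r=10 cylinder at (5.5, 15.5) contributes a regular 24-gon of circumradius 10 (perimeter = 2·24·10.000·sin(180°/24) = 62.65 mm); the cube at (2, 11) does not reach this height (z outside [14.5, 28]); Taking the union: the regions partially overlap (shared area 21.53 mm²), so the edge portions inside another operand are dropped and the merged outline is re-measured after clipping — boundary = 100.72 mm. Overall, the cross-section is a single solid region. Total boundary length (outer) = 100.72 mm.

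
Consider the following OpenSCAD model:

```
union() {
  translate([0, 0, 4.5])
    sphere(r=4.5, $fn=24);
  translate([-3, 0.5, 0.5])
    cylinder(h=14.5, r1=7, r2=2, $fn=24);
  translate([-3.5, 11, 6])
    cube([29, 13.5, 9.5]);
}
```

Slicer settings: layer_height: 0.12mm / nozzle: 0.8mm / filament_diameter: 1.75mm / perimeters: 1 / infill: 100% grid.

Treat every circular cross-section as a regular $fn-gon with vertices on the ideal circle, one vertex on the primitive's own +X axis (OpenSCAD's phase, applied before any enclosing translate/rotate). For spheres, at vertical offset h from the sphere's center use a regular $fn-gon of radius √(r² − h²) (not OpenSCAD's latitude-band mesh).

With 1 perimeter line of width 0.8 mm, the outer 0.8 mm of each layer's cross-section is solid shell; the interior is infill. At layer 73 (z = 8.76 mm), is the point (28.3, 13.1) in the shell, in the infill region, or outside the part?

At z = 8.76 mm: the r=4.5 sphere slices to a regular 24-gon of circumradius 1.450 (√(r²−h²) with h=4.26 from center); the cone at (-3, 0.5) (r1=7→r2=2) has section circumradius 4.152 here — a regular 24-gon; the cube at (-3.5, 11) is present — its section is the full 29×13.5 rectangle; Combining (union): the regions partially overlap (shared area 5.98 mm²), so overlapping operands fuse into one piece — 2 connected regions. Overall, the cross-section has 2 separate islands. The nearest boundary edge runs (25.50, 24.50)→(25.50, 11.00); distance from the point to it = 2.80 mm. The point is not inside any of the regions above, so it lies outside the cross-section (2.80 mm from the nearest boundary).

outside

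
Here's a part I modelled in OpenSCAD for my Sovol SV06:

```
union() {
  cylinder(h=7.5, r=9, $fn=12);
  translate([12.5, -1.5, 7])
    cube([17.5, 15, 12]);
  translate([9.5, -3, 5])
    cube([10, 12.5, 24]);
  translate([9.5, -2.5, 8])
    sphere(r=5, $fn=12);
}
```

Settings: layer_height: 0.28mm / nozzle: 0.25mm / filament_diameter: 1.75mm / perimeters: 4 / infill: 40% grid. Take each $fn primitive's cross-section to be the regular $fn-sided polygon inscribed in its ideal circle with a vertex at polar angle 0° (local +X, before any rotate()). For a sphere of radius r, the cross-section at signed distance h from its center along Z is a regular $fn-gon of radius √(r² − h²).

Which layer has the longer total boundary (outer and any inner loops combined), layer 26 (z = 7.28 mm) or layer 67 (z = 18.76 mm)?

layer 26 (z = 7.28 mm)

Layer 26 (z = 7.28): the cylinder: section is a regular 12-gon, circumradius r=9 (perimeter = 2·12·9.000·sin(180°/12) = 55.90 mm); the cube at (12.5, -1.5) is present — its section is the full 17.5×15 rectangle (perimeter 65.00 mm); the cube at (9.5, -3) is present — its section is the full 10×12.5 rectangle (perimeter 45.00 mm); the sphere at (9.5, -2.5): section is a regular 12-gon, circumradius = √(r²−h²) = √(5²−0.72²) = 4.948 (perimeter = 2·12·4.948·sin(180°/12) = 30.73 mm); Taking the union: the regions partially overlap (shared area 120.95 mm²), so the edge portions inside another operand are dropped and the merged outline is re-measured after clipping — boundary = 122.51 mm. So its perimeter = 122.51 mm. Layer 67 (z = 18.76): the cylinder is not intersected at this z (z outside [0, 7.5]); the cube at (12.5, -1.5) is present — its section is the full 17.5×15 rectangle (perimeter 65.00 mm); the cube at (9.5, -3) is present — its section is the full 10×12.5 rectangle (perimeter 45.00 mm); the sphere at (9.5, -2.5) is not intersected at this z (|z−center|=10.760 > r=5); Merging all regions: the regions partially overlap (shared area 77.00 mm²), so the edge portions inside another operand are dropped and the merged outline is re-measured after clipping — boundary = 74.00 mm. So its perimeter = 74.00 mm. Layer 26 is larger (122.51 vs 74.00 mm).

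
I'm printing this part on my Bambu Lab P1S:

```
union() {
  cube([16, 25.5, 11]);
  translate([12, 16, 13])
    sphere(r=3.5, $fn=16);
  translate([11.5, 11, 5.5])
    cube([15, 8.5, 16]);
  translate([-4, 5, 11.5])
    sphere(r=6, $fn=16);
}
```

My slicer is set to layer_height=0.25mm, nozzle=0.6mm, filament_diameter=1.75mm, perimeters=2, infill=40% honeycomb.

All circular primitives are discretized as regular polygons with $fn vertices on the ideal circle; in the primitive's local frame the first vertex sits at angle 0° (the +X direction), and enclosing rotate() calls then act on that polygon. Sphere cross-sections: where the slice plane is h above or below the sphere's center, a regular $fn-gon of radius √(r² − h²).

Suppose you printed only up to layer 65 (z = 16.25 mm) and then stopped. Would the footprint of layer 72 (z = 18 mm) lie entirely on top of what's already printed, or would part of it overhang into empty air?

entirely on top

Compare the two slices. At z = 16.25: the cube does not reach this height (z outside [0, 11]); the sphere at (12, 16): section is a regular 16-gon, circumradius = √(r²−h²) = √(3.5²−3.25²) = 1.299 (area = (16/2)·1.299²·sin(360°/16) = 5.17 mm²); the cube at (11.5, 11) (footprint 15×8.5) is included at this height (area 127.50 mm²); the sphere at (-4, 5): section is a regular 16-gon, circumradius = √(r²−h²) = √(6²−4.75²) = 3.666 (area = (16/2)·3.666²·sin(360°/16) = 41.14 mm²); Combining (union): the regions partially overlap — summed areas 173.80 mm² minus the doubly-counted overlap 3.83 mm² gives 169.97 mm² — area = 169.97 mm². At z = 18: the cube is not intersected at this z (z outside [0, 11]); the sphere at (12, 16) is not intersected at this z (|z−center|=5.000 > r=3.5); the 15×8.5 cube at (11.5, 11) contributes its full rectangle (area 127.50 mm²); the sphere at (-4, 5) does not reach this height (|z−center|=6.500 > r=6); Merging all regions: only the 15×8.5 cube at (11.5, 11) is present, so the union is just that shape — area = 127.50 mm². Checking containment: the cross-section at z = 18 is a subset of the cross-section at z = 16.25.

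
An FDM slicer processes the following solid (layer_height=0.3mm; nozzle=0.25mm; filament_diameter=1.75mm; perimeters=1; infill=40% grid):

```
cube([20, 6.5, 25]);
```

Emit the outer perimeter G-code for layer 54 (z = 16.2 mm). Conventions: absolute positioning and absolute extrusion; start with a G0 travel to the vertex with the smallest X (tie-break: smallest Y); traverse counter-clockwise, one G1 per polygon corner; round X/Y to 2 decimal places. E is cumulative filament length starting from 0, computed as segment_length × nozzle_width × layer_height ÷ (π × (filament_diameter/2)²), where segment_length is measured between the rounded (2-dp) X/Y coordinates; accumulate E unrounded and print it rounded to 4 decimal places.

G0 X0.00 Y0.00 Z16.20
G1 X20.00 Y0.00 E0.6236
G1 X20.00 Y6.50 E0.8263
G1 X0.00 Y6.50 E1.4499
G1 X0.00 Y0.00 E1.6526

At z = 16.2 mm: the 20×6.5 cube contributes its full rectangle. The outline is a single polygon with 4 vertices. Extrusion per mm of travel: 0.25 × 0.3 / (π × 0.875²) = 0.031181. Accumulating E over each segment gives final E = 1.6526.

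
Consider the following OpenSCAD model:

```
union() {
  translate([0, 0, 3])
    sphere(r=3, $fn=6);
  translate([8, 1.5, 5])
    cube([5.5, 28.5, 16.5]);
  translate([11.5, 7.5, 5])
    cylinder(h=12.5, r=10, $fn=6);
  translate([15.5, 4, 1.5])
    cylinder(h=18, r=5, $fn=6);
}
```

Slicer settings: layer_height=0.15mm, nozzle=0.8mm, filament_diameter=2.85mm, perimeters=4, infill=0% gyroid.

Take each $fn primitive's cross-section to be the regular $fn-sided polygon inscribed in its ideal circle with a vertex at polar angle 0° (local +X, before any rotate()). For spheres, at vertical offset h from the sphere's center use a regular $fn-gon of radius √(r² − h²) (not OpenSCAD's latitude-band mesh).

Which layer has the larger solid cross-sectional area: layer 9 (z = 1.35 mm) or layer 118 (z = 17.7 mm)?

Layer 9 (z = 1.35): the r=3 sphere contributes a regular 6-gon of circumradius √(3²−1.65²) = 2.505 (area = (6/2)·2.505²·sin(360°/6) = 16.31 mm²); the cube at (8, 1.5) is not intersected at this z (z outside [5, 21.5]); the cylinder at (11.5, 7.5) is absent (z outside [5, 17.5]); the cylinder at (15.5, 4) is absent (z outside [1.5, 19.5]); Merging all regions: only the r=3 sphere is present, so the union is just that shape — area = 16.31 mm². So its area = 16.31 mm². Layer 118 (z = 17.7): the sphere is not intersected at this z (|z−center|=14.700 > r=3); the cube at (8, 1.5) (footprint 5.5×28.5) is included at this height (area 156.75 mm²); the cylinder at (11.5, 7.5) is not intersected at this z (z outside [5, 17.5]); the r=5 cylinder at (15.5, 4) contributes a regular 6-gon of circumradius 5 (area = (6/2)·5.000²·sin(360°/6) = 64.95 mm²); Taking the union: the regions partially overlap — summed areas 221.70 mm² minus the doubly-counted overlap 13.27 mm² gives 208.43 mm² — area = 208.43 mm². So its area = 208.43 mm². Layer 118 is larger (208.43 vs 16.31 mm²).

layer 118 (z = 17.7 mm)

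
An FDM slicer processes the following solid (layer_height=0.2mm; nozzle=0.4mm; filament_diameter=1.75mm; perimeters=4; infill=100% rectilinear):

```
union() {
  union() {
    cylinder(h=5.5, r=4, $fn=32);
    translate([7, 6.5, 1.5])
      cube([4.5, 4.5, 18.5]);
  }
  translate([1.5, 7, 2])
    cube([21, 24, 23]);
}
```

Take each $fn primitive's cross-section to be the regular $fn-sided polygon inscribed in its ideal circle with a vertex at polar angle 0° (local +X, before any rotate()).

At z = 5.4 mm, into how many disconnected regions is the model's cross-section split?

2

At z = 5.4 mm: the r=4 cylinder gives a regular 32-gon of circumradius 4 (constant along its height); the cube at (7, 6.5) is present — its section is the full 4.5×4.5 rectangle; Taking the union: the 2 present regions are separate (no shared area or edge), so areas and boundary lengths simply add and each stays a separate island — 2 connected regions; the 21×24 cube at (1.5, 7) contributes its full rectangle; Taking the union: the regions partially overlap (shared area 18.00 mm²), so overlapping operands fuse into one piece — 2 connected regions. The result has 2 disconnected regions.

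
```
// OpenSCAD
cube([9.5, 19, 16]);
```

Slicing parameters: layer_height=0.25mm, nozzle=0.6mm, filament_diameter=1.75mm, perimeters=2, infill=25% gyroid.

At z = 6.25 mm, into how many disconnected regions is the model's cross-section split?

1

At z = 6.25 mm: the 9.5×19 cube contributes its full rectangle. The result has 1 disconnected region.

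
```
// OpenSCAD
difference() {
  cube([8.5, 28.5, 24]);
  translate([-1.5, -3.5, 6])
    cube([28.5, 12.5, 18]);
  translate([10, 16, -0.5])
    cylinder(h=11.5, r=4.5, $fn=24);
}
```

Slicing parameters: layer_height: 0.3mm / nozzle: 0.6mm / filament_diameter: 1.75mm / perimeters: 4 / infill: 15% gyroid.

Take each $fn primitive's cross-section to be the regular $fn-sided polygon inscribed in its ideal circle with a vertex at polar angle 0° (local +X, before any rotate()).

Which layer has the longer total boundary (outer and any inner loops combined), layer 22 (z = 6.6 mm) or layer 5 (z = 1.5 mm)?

layer 5 (z = 1.5 mm)

Layer 22 (z = 6.6): the 8.5×28.5 cube contributes its full rectangle (perimeter 74.00 mm); the cube at (-1.5, -3.5) is present — its section is the full 28.5×12.5 rectangle (perimeter 82.00 mm); the r=4.5 cylinder at (10, 16) contributes a regular 24-gon of circumradius 4.5 (perimeter = 2·24·4.500·sin(180°/24) = 28.19 mm); Subtracting the remaining from the first: starting from the 8.5×28.5 cube, the 28.5×12.5 cube at (-1.5, -3.5) partially overlaps it — only the 76.50 mm² overlap (of its 356.25 mm²) is removed, clipping the outline; the r=4.5 cylinder at (10, 16) partially overlaps it — only the 18.27 mm² overlap (of its 62.89 mm²) is removed, clipping the outline — boundary = 58.61 mm. So its perimeter = 58.61 mm. Layer 5 (z = 1.5): the 8.5×28.5 cube contributes its full rectangle (perimeter 74.00 mm); the cube at (-1.5, -3.5) is absent (z outside [6, 24]); the cylinder at (10, 16): section is a regular 24-gon, circumradius r=4.5 (perimeter = 2·24·4.500·sin(180°/24) = 28.19 mm); Subtracting the remaining from the first: starting from the 8.5×28.5 cube, the r=4.5 cylinder at (10, 16) partially overlaps it — only the 18.27 mm² overlap (of its 62.89 mm²) is removed, clipping the outline — boundary = 76.61 mm. So its perimeter = 76.61 mm. Layer 5 is larger (76.61 vs 58.61 mm).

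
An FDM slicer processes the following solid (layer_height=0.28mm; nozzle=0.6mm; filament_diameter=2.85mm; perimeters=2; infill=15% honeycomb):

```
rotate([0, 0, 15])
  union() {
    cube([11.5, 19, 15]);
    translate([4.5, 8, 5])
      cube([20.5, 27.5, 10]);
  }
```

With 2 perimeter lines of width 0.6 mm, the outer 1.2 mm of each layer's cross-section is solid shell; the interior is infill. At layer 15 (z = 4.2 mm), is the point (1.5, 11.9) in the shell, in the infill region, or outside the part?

infill

At z = 4.2 mm: the 11.5×19 cube contributes its full rectangle; the cube at (4.5, 8) is not intersected at this z (z outside [5, 15]); Combining (union): only the 11.5×19 cube is present, so the union is just that shape — 1 connected region; (rotated 15° about Z; rotation is an isometry so areas/perimeters/island counts are preserved). Overall, the cross-section is a single solid region. Undo the 15° rotation: the query point maps to (4.529, 11.106) in the un-rotated model frame. The nearest boundary edge runs (0.00, 19.00)→(0.00, 0.00); distance from the point to it = 4.53 mm. The point is inside the cross-section and 4.53 mm from the nearest boundary — more than the 1.2 mm shell width (2 × 0.6), so it's in the infill interior.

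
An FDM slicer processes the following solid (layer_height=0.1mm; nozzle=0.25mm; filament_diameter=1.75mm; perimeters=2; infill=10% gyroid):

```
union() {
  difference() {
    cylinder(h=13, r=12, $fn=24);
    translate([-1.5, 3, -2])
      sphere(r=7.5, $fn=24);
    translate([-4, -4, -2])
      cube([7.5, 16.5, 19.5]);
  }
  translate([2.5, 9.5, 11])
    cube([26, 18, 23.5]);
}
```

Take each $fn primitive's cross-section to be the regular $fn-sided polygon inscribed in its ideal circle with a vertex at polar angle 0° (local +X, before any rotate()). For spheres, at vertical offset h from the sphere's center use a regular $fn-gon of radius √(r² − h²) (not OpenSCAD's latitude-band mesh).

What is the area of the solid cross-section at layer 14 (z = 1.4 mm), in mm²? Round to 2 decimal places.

At z = 1.4 mm: the r=12 cylinder contributes a regular 24-gon of circumradius 12 (area = (24/2)·12.000²·sin(360°/24) = 447.24 mm²); the sphere at (-1.5, 3): section is a regular 24-gon, circumradius = √(r²−h²) = √(7.5²−3.4²) = 6.685 (area = (24/2)·6.685²·sin(360°/24) = 138.80 mm²); the 7.5×16.5 cube at (-4, -4) contributes its full rectangle (area 123.75 mm²); After the difference (first − rest): starting from the r=12 cylinder (447.24 mm²), the r=7.5 sphere at (-1.5, 3) lies wholly inside it (removes its full 138.80 mm² and its 41.88 mm outline becomes a hole wall); the 7.5×16.5 cube at (-4, -4) partially overlaps it — only the 26.04 mm² overlap (of its 123.75 mm²) is removed, clipping the outline — area = 282.40 mm²; the cube at (2.5, 9.5) does not reach this height (z outside [11, 34.5]); Taking the union: only that combined region is present, so the union is just that shape — area = 282.40 mm². Overall, the cross-section is a single solid region. Net area = 282.40 mm².

282.40 mm²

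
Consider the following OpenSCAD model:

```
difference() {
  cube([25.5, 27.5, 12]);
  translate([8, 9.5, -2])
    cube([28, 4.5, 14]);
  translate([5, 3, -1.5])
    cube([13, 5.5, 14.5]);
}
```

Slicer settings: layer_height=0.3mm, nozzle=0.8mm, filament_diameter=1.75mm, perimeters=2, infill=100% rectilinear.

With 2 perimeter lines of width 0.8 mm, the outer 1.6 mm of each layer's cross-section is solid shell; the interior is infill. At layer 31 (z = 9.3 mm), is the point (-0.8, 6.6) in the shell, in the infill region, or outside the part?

At z = 9.3 mm: the 25.5×27.5 cube contributes its full rectangle; the cube at (8, 9.5) is present — its section is the full 28×4.5 rectangle; the cube at (5, 3) (footprint 13×5.5) is included at this height; Subtracting the remaining from the first: starting from the 25.5×27.5 cube, the 28×4.5 cube at (8, 9.5) partially overlaps it — only the 78.75 mm² overlap (of its 126.00 mm²) is removed, clipping the outline; the 13×5.5 cube at (5, 3) lies wholly inside it (removes its full 71.50 mm² and its 37.00 mm outline becomes a hole wall) — 1 connected region with 1 hole. Overall, the cross-section is one region with 1 hole. The nearest boundary edge runs (0.00, 0.00)→(0.00, 27.50); distance from the point to it = 0.80 mm. The point is not inside any of the regions above, so it lies outside the cross-section (0.80 mm from the nearest boundary).

outside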